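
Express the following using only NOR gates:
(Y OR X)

((Y NOR X) NOR (Y NOR X))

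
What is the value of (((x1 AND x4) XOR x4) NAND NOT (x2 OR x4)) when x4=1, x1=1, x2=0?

Substituting: (((1 AND 1) XOR 1) NAND NOT (0 OR 1))
= 1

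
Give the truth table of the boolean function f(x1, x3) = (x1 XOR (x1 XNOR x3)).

x1 | x3 | Output
----------------
0 | 0 | 1
0 | 1 | 0
1 | 0 | 1
1 | 1 | 0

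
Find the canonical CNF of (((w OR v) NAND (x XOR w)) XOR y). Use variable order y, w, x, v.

(y OR w OR NOT x OR NOT v) AND (y OR NOT w OR x OR v) AND (y OR NOT w OR x OR NOT v) AND (NOT y OR w OR x OR v) AND (NOT y OR w OR x OR NOT v) AND (NOT y OR w OR NOT x OR v) AND (NOT y OR NOT w OR NOT x OR v) AND (NOT y OR NOT w OR NOT x OR NOT v)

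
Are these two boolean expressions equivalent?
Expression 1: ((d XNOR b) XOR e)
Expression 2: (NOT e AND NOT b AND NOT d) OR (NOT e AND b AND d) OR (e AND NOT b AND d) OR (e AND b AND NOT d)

Yes, they are equivalent — the two output columns agree on all 8 assignments:
e | b | d | Expression 1 | Expression 2
---------------------------------------
0 | 0 | 0 | 1 | 1
0 | 0 | 1 | 0 | 0
0 | 1 | 0 | 0 | 0
0 | 1 | 1 | 1 | 1
1 | 0 | 0 | 0 | 0
1 | 0 | 1 | 1 | 1
1 | 1 | 0 | 1 | 1
1 | 1 | 1 | 0 | 0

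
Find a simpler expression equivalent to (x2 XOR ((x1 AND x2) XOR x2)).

By XOR self-cancellation ((E XOR v) XOR v = E):
= (x1 AND x2)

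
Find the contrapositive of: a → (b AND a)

Contrapositive: NOT (b AND a) → NOT a
Note: A statement and its contrapositive are logically equivalent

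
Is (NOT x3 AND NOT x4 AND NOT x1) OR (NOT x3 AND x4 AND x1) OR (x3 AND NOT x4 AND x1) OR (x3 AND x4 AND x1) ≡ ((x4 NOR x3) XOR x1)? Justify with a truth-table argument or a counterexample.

Yes, they are equivalent — the two output columns agree on all 8 assignments:
x3 | x4 | x1 | Expression 1 | Expression 2
------------------------------------------
0 | 0 | 0 | 1 | 1
0 | 0 | 1 | 0 | 0
0 | 1 | 0 | 0 | 0
0 | 1 | 1 | 1 | 1
1 | 0 | 0 | 0 | 0
1 | 0 | 1 | 1 | 1
1 | 1 | 0 | 0 | 0
1 | 1 | 1 | 1 | 1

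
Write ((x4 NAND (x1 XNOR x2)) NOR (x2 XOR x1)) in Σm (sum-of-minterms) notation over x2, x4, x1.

Σm(2, 7) = (NOT x2 AND x4 AND NOT x1) OR (x2 AND x4 AND x1)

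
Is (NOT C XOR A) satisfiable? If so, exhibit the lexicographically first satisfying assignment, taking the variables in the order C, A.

C=0, A=0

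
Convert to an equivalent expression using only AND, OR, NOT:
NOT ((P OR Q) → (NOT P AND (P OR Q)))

(P OR Q) AND NOT (NOT P AND (P OR Q))
(Negated implication: NOT(A → B) = A AND NOT B)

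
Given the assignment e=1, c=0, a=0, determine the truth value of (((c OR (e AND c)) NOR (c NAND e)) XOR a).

Substituting: (((0 OR (1 AND 0)) NOR (0 NAND 1)) XOR 0)
= 0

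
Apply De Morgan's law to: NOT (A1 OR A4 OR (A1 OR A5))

NOT A1 AND NOT A4 AND NOT (A1 OR A5)
De Morgan's: NOT(OR of terms) = AND of negations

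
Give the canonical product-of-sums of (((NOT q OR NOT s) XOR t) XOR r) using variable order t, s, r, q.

ΠM(2, 3, 5, 6, 8, 9, 12, 15) = (t OR s OR NOT r OR q) AND (t OR s OR NOT r OR NOT q) AND (t OR NOT s OR r OR NOT q) AND (t OR NOT s OR NOT r OR q) AND (NOT t OR s OR r OR q) AND (NOT t OR s OR r OR NOT q) AND (NOT t OR NOT s OR r OR q) AND (NOT t OR NOT s OR NOT r OR NOT q)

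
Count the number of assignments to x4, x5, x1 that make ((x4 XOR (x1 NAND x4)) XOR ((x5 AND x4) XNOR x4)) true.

Satisfying assignments: (1,0,1), (1,1,0)
Count: 2 out of 8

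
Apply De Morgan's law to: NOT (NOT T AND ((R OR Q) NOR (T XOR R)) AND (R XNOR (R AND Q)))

T OR NOT ((R OR Q) NOR (T XOR R)) OR NOT (R XNOR (R AND Q))
De Morgan's: NOT(AND of terms) = OR of negations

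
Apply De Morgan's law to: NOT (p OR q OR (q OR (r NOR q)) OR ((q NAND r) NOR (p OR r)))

NOT p AND NOT q AND NOT (q OR (r NOR q)) AND NOT ((q NAND r) NOR (p OR r))
De Morgan's: NOT(OR of terms) = AND of negations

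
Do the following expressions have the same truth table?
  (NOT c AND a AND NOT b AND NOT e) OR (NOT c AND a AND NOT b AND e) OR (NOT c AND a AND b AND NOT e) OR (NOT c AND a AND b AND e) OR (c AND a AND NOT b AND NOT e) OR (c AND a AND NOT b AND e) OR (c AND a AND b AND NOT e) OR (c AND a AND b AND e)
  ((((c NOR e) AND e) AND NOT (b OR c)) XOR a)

Yes, they are equivalent — the two output columns agree on all 16 assignments:
c | a | b | e | Expression 1 | Expression 2
-------------------------------------------
0 | 0 | 0 | 0 | 0 | 0
0 | 0 | 0 | 1 | 0 | 0
0 | 0 | 1 | 0 | 0 | 0
0 | 0 | 1 | 1 | 0 | 0
0 | 1 | 0 | 0 | 1 | 1
0 | 1 | 0 | 1 | 1 | 1
0 | 1 | 1 | 0 | 1 | 1
0 | 1 | 1 | 1 | 1 | 1
1 | 0 | 0 | 0 | 0 | 0
1 | 0 | 0 | 1 | 0 | 0
1 | 0 | 1 | 0 | 0 | 0
1 | 0 | 1 | 1 | 0 | 0
1 | 1 | 0 | 0 | 1 | 1
1 | 1 | 0 | 1 | 1 | 1
1 | 1 | 1 | 0 | 1 | 1
1 | 1 | 1 | 1 | 1 | 1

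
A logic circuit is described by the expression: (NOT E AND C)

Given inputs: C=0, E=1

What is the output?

Substituting: (NOT 1 AND 0)
= 0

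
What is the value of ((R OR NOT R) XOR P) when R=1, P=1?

Substituting: ((1 OR NOT 1) XOR 1)
= 0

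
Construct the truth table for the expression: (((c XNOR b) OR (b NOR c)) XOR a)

c | a | b | Output
------------------
0 | 0 | 0 | 1
0 | 0 | 1 | 0
0 | 1 | 0 | 0
0 | 1 | 1 | 1
1 | 0 | 0 | 0
1 | 0 | 1 | 1
1 | 1 | 0 | 1
1 | 1 | 1 | 0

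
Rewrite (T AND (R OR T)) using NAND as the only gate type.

((T NAND ((R NAND R) NAND (T NAND T))) NAND (T NAND ((R NAND R) NAND (T NAND T))))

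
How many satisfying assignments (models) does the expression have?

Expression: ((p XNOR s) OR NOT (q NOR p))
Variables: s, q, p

Satisfying assignments: (0,0,0), (0,0,1), (0,1,0), (0,1,1), (1,0,1), (1,1,0), (1,1,1)
Count: 7 out of 8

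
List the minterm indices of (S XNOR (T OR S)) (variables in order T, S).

Σm(0, 1, 3) = (NOT T AND NOT S) OR (NOT T AND S) OR (T AND S)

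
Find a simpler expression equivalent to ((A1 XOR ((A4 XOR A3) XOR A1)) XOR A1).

By XOR self-cancellation ((E XOR v) XOR v = E):
= ((A4 XOR A3) XOR A1)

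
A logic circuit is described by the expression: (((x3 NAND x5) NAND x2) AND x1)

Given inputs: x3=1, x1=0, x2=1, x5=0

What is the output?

Substituting: (((1 NAND 0) NAND 1) AND 0)
= 0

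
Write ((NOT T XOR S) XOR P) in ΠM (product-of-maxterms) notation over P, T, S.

ΠM(1, 2, 4, 7) = (P OR T OR NOT S) AND (P OR NOT T OR S) AND (NOT P OR T OR S) AND (NOT P OR NOT T OR NOT S)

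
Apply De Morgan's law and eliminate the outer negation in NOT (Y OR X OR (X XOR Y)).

NOT Y AND NOT X AND NOT (X XOR Y)
De Morgan's: NOT(OR of terms) = AND of negations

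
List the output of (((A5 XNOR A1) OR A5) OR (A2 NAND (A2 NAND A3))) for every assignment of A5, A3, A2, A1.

A5 | A3 | A2 | A1 | Output
--------------------------
0 | 0 | 0 | 0 | 1
0 | 0 | 0 | 1 | 1
0 | 0 | 1 | 0 | 1
0 | 0 | 1 | 1 | 0
0 | 1 | 0 | 0 | 1
0 | 1 | 0 | 1 | 1
0 | 1 | 1 | 0 | 1
0 | 1 | 1 | 1 | 1
1 | 0 | 0 | 0 | 1
1 | 0 | 0 | 1 | 1
1 | 0 | 1 | 0 | 1
1 | 0 | 1 | 1 | 1
1 | 1 | 0 | 0 | 1
1 | 1 | 0 | 1 | 1
1 | 1 | 1 | 0 | 1
1 | 1 | 1 | 1 | 1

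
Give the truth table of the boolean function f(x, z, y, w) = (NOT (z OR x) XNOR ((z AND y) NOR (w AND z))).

x | z | y | w | Output
----------------------
0 | 0 | 0 | 0 | 1
0 | 0 | 0 | 1 | 1
0 | 0 | 1 | 0 | 1
0 | 0 | 1 | 1 | 1
0 | 1 | 0 | 0 | 0
0 | 1 | 0 | 1 | 1
0 | 1 | 1 | 0 | 1
0 | 1 | 1 | 1 | 1
1 | 0 | 0 | 0 | 0
1 | 0 | 0 | 1 | 0
1 | 0 | 1 | 0 | 0
1 | 0 | 1 | 1 | 0
1 | 1 | 0 | 0 | 0
1 | 1 | 0 | 1 | 1
1 | 1 | 1 | 0 | 1
1 | 1 | 1 | 1 | 1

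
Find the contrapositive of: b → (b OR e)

Contrapositive: NOT (b OR e) → NOT b
Note: A statement and its contrapositive are logically equivalent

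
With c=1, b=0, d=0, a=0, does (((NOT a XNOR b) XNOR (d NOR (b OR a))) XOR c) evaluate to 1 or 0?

Substituting: (((NOT 0 XNOR 0) XNOR (0 NOR (0 OR 0))) XOR 1)
= 1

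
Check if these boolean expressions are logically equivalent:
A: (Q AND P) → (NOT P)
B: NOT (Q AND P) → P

No, Inverse is not equivalent to original (counterexample: P=0, Q=0)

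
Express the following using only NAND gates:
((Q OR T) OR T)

((((Q NAND Q) NAND (T NAND T)) NAND ((Q NAND Q) NAND (T NAND T))) NAND (T NAND T))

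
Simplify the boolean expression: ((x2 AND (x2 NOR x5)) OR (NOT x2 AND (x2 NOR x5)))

By distribution ((E AND v) OR (E AND NOT v) = E):
= (x2 NOR x5)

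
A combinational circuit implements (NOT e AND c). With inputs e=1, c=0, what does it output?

Substituting: (NOT 1 AND 0)
= 0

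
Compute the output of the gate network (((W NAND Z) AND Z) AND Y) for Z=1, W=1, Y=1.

Substituting: (((1 NAND 1) AND 1) AND 1)
= 0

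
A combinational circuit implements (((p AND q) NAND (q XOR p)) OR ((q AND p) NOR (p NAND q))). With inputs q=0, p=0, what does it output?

Substituting: (((0 AND 0) NAND (0 XOR 0)) OR ((0 AND 0) NOR (0 NAND 0)))
= 1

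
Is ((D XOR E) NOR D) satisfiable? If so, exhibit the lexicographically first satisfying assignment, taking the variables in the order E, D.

E=0, D=0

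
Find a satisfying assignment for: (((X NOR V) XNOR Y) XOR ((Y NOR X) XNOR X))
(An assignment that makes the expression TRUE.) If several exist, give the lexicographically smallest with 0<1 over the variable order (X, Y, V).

X=0, Y=0, V=1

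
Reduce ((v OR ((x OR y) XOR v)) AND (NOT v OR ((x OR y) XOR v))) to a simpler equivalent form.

By distribution ((E OR v) AND (E OR NOT v) = E):
= ((x OR y) XOR v)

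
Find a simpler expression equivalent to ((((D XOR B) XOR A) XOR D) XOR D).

By XOR self-cancellation ((E XOR v) XOR v = E):
= ((D XOR B) XOR A)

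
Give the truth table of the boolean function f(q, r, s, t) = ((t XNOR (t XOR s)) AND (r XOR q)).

q | r | s | t | Output
----------------------
0 | 0 | 0 | 0 | 0
0 | 0 | 0 | 1 | 0
0 | 0 | 1 | 0 | 0
0 | 0 | 1 | 1 | 0
0 | 1 | 0 | 0 | 1
0 | 1 | 0 | 1 | 1
0 | 1 | 1 | 0 | 0
0 | 1 | 1 | 1 | 0
1 | 0 | 0 | 0 | 1
1 | 0 | 0 | 1 | 1
1 | 0 | 1 | 0 | 0
1 | 0 | 1 | 1 | 0
1 | 1 | 0 | 0 | 0
1 | 1 | 0 | 1 | 0
1 | 1 | 1 | 0 | 0
1 | 1 | 1 | 1 | 0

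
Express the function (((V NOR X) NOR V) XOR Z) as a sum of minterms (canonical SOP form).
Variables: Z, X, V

Σm(2, 4, 5, 7) = (NOT Z AND X AND NOT V) OR (Z AND NOT X AND NOT V) OR (Z AND NOT X AND V) OR (Z AND X AND V)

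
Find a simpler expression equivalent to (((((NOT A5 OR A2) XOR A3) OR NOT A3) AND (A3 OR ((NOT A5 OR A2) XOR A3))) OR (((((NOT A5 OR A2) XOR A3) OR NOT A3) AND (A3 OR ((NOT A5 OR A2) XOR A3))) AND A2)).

By absorption (E OR (E AND v) = E) then distribution ((E OR v) AND (E OR NOT v) = E):
= ((NOT A5 OR A2) XOR A3)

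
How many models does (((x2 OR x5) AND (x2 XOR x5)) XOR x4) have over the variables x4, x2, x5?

Satisfying assignments: (0,0,1), (0,1,0), (1,0,0), (1,1,1)
Count: 4 out of 8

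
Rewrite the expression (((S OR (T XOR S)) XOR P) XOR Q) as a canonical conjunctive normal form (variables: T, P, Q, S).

(T OR P OR Q OR S) AND (T OR P OR NOT Q OR NOT S) AND (T OR NOT P OR Q OR NOT S) AND (T OR NOT P OR NOT Q OR S) AND (NOT T OR P OR NOT Q OR S) AND (NOT T OR P OR NOT Q OR NOT S) AND (NOT T OR NOT P OR Q OR S) AND (NOT T OR NOT P OR Q OR NOT S)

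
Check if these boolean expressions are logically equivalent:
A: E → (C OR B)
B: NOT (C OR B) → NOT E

Yes, Contrapositive is always equivalent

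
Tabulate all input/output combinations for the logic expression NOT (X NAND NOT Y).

X | Y | Output
--------------
0 | 0 | 0
0 | 1 | 0
1 | 0 | 1
1 | 1 | 0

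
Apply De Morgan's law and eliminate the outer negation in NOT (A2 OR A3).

NOT A2 AND NOT A3
De Morgan's: NOT(OR of terms) = AND of negations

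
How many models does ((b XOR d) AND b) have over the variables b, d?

Satisfying assignments: (1,0)
Count: 1 out of 4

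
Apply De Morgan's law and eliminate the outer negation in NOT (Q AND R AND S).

NOT Q OR NOT R OR NOT S
De Morgan's: NOT(AND of terms) = OR of negations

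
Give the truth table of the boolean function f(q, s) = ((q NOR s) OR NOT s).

q | s | Output
--------------
0 | 0 | 1
0 | 1 | 0
1 | 0 | 1
1 | 1 | 0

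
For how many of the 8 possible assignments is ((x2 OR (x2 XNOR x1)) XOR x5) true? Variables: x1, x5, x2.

Satisfying assignments: (0,0,0), (0,0,1), (1,0,1), (1,1,0)
Count: 4 out of 8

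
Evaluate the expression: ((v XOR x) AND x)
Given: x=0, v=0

Substituting: ((0 XOR 0) AND 0)
= 0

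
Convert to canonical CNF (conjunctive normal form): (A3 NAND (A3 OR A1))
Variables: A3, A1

(NOT A3 OR A1) AND (NOT A3 OR NOT A1)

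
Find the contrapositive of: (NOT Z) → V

Contrapositive: NOT V → Z
Note: A statement and its contrapositive are logically equivalent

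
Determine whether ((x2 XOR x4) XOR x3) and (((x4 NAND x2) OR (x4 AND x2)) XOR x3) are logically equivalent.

No. Counterexample: with x2=0, x3=0, x4=0, Expression 1 = 0 but Expression 2 = 1.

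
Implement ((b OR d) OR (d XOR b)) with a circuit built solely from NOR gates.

((((b NOR d) NOR (b NOR d)) NOR ((((d NOR b) NOR (d NOR b)) NOR ((d NOR b) NOR (d NOR b))) NOR ((((d NOR d) NOR (b NOR b)) NOR ((d NOR d) NOR (b NOR b))) NOR (((d NOR d) NOR (b NOR b)) NOR ((d NOR d) NOR (b NOR b)))))) NOR (((b NOR d) NOR (b NOR d)) NOR ((((d NOR b) NOR (d NOR b)) NOR ((d NOR b) NOR (d NOR b))) NOR ((((d NOR d) NOR (b NOR b)) NOR ((d NOR d) NOR (b NOR b))) NOR (((d NOR d) NOR (b NOR b)) NOR ((d NOR d) NOR (b NOR b)))))))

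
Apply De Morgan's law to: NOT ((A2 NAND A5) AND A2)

NOT (A2 NAND A5) OR NOT A2
De Morgan's: NOT(AND of terms) = OR of negations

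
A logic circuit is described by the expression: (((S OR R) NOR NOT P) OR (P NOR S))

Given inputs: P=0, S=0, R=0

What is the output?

Substituting: (((0 OR 0) NOR NOT 0) OR (0 NOR 0))
= 1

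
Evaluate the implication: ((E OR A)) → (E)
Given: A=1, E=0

Antecedent ((E OR A)) = 1; consequent (E) = 0.
1 → 0 = 0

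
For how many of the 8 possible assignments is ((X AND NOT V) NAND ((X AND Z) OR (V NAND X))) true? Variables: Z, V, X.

Satisfying assignments: (0,0,0), (0,1,0), (0,1,1), (1,0,0), (1,1,0), (1,1,1)
Count: 6 out of 8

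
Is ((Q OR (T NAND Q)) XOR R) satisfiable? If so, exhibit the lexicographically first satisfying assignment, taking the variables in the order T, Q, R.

T=0, Q=0, R=0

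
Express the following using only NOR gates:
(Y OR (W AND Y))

((Y NOR ((W NOR W) NOR (Y NOR Y))) NOR (Y NOR ((W NOR W) NOR (Y NOR Y))))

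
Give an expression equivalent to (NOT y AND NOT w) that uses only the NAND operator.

(((y NAND y) NAND (w NAND w)) NAND ((y NAND y) NAND (w NAND w)))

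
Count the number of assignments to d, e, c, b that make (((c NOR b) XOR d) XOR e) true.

Satisfying assignments: (0,0,0,0), (0,1,0,1), (0,1,1,0), (0,1,1,1), (1,0,0,1), (1,0,1,0), (1,0,1,1), (1,1,0,0)
Count: 8 out of 16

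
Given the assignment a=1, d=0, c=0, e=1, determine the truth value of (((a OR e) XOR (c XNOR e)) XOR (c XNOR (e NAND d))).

Substituting: (((1 OR 1) XOR (0 XNOR 1)) XOR (0 XNOR (1 NAND 0)))
= 1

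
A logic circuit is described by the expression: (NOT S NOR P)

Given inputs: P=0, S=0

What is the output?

Substituting: (NOT 0 NOR 0)
= 0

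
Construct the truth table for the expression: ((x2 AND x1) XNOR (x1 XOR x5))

x1 | x5 | x2 | Output
---------------------
0 | 0 | 0 | 1
0 | 0 | 1 | 1
0 | 1 | 0 | 0
0 | 1 | 1 | 0
1 | 0 | 0 | 0
1 | 0 | 1 | 1
1 | 1 | 0 | 1
1 | 1 | 1 | 0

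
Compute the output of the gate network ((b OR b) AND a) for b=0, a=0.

Substituting: ((0 OR 0) AND 0)
= 0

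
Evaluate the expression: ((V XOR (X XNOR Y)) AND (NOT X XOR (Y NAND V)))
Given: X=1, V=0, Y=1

Substituting: ((0 XOR (1 XNOR 1)) AND (NOT 1 XOR (1 NAND 0)))
= 1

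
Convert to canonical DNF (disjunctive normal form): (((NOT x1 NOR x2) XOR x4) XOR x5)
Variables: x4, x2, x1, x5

(NOT x4 AND NOT x2 AND NOT x1 AND x5) OR (NOT x4 AND NOT x2 AND x1 AND NOT x5) OR (NOT x4 AND x2 AND NOT x1 AND x5) OR (NOT x4 AND x2 AND x1 AND x5) OR (x4 AND NOT x2 AND NOT x1 AND NOT x5) OR (x4 AND NOT x2 AND x1 AND x5) OR (x4 AND x2 AND NOT x1 AND NOT x5) OR (x4 AND x2 AND x1 AND NOT x5)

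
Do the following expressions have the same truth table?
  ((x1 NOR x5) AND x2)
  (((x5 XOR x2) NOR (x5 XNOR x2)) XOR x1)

No. Counterexample: with x5=0, x1=0, x2=1, Expression 1 = 1 but Expression 2 = 0.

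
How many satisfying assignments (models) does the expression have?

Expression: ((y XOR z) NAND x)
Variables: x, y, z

Satisfying assignments: (0,0,0), (0,0,1), (0,1,0), (0,1,1), (1,0,0), (1,1,1)
Count: 6 out of 8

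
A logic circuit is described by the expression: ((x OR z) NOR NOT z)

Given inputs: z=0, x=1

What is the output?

Substituting: ((1 OR 0) NOR NOT 0)
= 0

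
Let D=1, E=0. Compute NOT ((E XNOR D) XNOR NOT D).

Substituting: NOT ((0 XNOR 1) XNOR NOT 1)
= 0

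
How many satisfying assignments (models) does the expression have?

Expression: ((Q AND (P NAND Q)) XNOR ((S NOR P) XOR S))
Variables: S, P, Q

Satisfying assignments: (0,0,1), (0,1,0), (0,1,1), (1,0,1)
Count: 4 out of 8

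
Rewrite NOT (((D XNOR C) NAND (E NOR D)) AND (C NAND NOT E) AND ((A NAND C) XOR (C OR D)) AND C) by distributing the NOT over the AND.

NOT ((D XNOR C) NAND (E NOR D)) OR NOT (C NAND NOT E) OR NOT ((A NAND C) XOR (C OR D)) OR NOT C
De Morgan's: NOT(AND of terms) = OR of negations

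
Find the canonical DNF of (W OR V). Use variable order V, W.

(NOT V AND W) OR (V AND NOT W) OR (V AND W)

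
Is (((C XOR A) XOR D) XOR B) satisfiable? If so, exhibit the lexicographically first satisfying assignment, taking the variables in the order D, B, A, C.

D=0, B=0, A=0, C=1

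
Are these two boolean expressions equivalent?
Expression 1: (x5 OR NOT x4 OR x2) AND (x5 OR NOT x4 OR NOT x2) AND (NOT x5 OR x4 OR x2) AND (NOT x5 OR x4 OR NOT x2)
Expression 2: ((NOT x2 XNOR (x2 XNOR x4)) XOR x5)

Yes, they are equivalent — the two output columns agree on all 8 assignments:
x5 | x4 | x2 | Expression 1 | Expression 2
------------------------------------------
0 | 0 | 0 | 1 | 1
0 | 0 | 1 | 1 | 1
0 | 1 | 0 | 0 | 0
0 | 1 | 1 | 0 | 0
1 | 0 | 0 | 0 | 0
1 | 0 | 1 | 0 | 0
1 | 1 | 0 | 1 | 1
1 | 1 | 1 | 1 | 1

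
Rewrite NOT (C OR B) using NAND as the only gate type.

(((C NAND C) NAND (B NAND B)) NAND ((C NAND C) NAND (B NAND B)))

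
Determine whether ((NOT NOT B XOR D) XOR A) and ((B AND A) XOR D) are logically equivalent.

No. Counterexample: with D=0, A=0, B=1, Expression 1 = 1 but Expression 2 = 0.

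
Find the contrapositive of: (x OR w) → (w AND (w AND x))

Contrapositive: NOT (w AND (w AND x)) → NOT (x OR w)
Note: A statement and its contrapositive are logically equivalent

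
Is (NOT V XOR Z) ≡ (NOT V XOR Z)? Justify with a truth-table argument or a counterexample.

Yes, they are equivalent — the two output columns agree on all 4 assignments:
Z | V | Expression 1 | Expression 2
-----------------------------------
0 | 0 | 1 | 1
0 | 1 | 0 | 0
1 | 0 | 0 | 0
1 | 1 | 1 | 1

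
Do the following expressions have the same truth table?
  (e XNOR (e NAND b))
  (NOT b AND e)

Yes, they are equivalent — the two output columns agree on all 4 assignments:
b | e | Expression 1 | Expression 2
-----------------------------------
0 | 0 | 0 | 0
0 | 1 | 1 | 1
1 | 0 | 0 | 0
1 | 1 | 0 | 0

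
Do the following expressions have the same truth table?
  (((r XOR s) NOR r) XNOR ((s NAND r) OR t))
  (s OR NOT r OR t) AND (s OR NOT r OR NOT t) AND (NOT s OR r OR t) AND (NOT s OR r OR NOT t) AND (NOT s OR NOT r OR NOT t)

Yes, they are equivalent — the two output columns agree on all 8 assignments:
s | r | t | Expression 1 | Expression 2
---------------------------------------
0 | 0 | 0 | 1 | 1
0 | 0 | 1 | 1 | 1
0 | 1 | 0 | 0 | 0
0 | 1 | 1 | 0 | 0
1 | 0 | 0 | 0 | 0
1 | 0 | 1 | 0 | 0
1 | 1 | 0 | 1 | 1
1 | 1 | 1 | 0 | 0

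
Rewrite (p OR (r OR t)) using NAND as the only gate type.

((p NAND p) NAND (((r NAND r) NAND (t NAND t)) NAND ((r NAND r) NAND (t NAND t))))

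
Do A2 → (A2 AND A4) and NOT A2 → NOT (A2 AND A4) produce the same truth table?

No, Inverse is not equivalent to original (counterexample: A2=1, A4=0)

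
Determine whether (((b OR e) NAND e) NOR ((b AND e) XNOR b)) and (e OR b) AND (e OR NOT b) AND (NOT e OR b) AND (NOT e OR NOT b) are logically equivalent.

Yes, they are equivalent — the two output columns agree on all 4 assignments:
e | b | Expression 1 | Expression 2
-----------------------------------
0 | 0 | 0 | 0
0 | 1 | 0 | 0
1 | 0 | 0 | 0
1 | 1 | 0 | 0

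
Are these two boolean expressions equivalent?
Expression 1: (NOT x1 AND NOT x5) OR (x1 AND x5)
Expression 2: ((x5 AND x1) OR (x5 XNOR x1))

Yes, they are equivalent — the two output columns agree on all 4 assignments:
x1 | x5 | Expression 1 | Expression 2
-------------------------------------
0 | 0 | 1 | 1
0 | 1 | 0 | 0
1 | 0 | 0 | 0
1 | 1 | 1 | 1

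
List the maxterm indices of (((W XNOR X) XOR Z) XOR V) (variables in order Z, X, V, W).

ΠM(1, 2, 4, 7, 8, 11, 13, 14) = (Z OR X OR V OR NOT W) AND (Z OR X OR NOT V OR W) AND (Z OR NOT X OR V OR W) AND (Z OR NOT X OR NOT V OR NOT W) AND (NOT Z OR X OR V OR W) AND (NOT Z OR X OR NOT V OR NOT W) AND (NOT Z OR NOT X OR V OR NOT W) AND (NOT Z OR NOT X OR NOT V OR W)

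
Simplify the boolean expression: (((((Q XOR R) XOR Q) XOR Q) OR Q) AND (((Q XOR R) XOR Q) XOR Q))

By absorption (E AND (E OR v) = E) then XOR self-cancellation ((E XOR v) XOR v = E):
= (Q XOR R)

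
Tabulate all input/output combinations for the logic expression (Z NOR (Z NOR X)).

X | Z | Output
--------------
0 | 0 | 0
0 | 1 | 0
1 | 0 | 1
1 | 1 | 0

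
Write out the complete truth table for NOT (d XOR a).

a | d | Output
--------------
0 | 0 | 1
0 | 1 | 0
1 | 0 | 0
1 | 1 | 1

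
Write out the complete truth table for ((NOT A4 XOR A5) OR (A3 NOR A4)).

A5 | A3 | A4 | Output
---------------------
0 | 0 | 0 | 1
0 | 0 | 1 | 0
0 | 1 | 0 | 1
0 | 1 | 1 | 0
1 | 0 | 0 | 1
1 | 0 | 1 | 1
1 | 1 | 0 | 0
1 | 1 | 1 | 1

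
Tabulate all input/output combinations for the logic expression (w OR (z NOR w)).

z | w | Output
--------------
0 | 0 | 1
0 | 1 | 1
1 | 0 | 0
1 | 1 | 1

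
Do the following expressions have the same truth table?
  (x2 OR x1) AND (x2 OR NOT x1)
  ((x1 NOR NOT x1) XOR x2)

Yes, they are equivalent — the two output columns agree on all 4 assignments:
x2 | x1 | Expression 1 | Expression 2
-------------------------------------
0 | 0 | 0 | 0
0 | 1 | 0 | 0
1 | 0 | 1 | 1
1 | 1 | 1 | 1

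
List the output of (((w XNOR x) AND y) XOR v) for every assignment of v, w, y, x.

v | w | y | x | Output
----------------------
0 | 0 | 0 | 0 | 0
0 | 0 | 0 | 1 | 0
0 | 0 | 1 | 0 | 1
0 | 0 | 1 | 1 | 0
0 | 1 | 0 | 0 | 0
0 | 1 | 0 | 1 | 0
0 | 1 | 1 | 0 | 0
0 | 1 | 1 | 1 | 1
1 | 0 | 0 | 0 | 1
1 | 0 | 0 | 1 | 1
1 | 0 | 1 | 0 | 0
1 | 0 | 1 | 1 | 1
1 | 1 | 0 | 0 | 1
1 | 1 | 0 | 1 | 1
1 | 1 | 1 | 0 | 1
1 | 1 | 1 | 1 | 0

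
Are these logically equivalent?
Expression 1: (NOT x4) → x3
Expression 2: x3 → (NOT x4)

No, Converse is not equivalent to original (counterexample: x3=0, x4=0)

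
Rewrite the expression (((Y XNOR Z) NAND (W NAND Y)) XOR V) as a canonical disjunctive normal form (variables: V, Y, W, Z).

(NOT V AND NOT Y AND NOT W AND Z) OR (NOT V AND NOT Y AND W AND Z) OR (NOT V AND Y AND NOT W AND NOT Z) OR (NOT V AND Y AND W AND NOT Z) OR (NOT V AND Y AND W AND Z) OR (V AND NOT Y AND NOT W AND NOT Z) OR (V AND NOT Y AND W AND NOT Z) OR (V AND Y AND NOT W AND Z)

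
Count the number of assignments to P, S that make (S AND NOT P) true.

Satisfying assignments: (0,1)
Count: 1 out of 4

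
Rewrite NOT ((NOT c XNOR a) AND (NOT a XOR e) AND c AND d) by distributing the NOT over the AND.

NOT (NOT c XNOR a) OR NOT (NOT a XOR e) OR NOT c OR NOT d
De Morgan's: NOT(AND of terms) = OR of negations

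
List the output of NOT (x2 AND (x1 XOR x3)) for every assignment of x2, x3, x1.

x2 | x3 | x1 | Output
---------------------
0 | 0 | 0 | 1
0 | 0 | 1 | 1
0 | 1 | 0 | 1
0 | 1 | 1 | 1
1 | 0 | 0 | 1
1 | 0 | 1 | 0
1 | 1 | 0 | 0
1 | 1 | 1 | 1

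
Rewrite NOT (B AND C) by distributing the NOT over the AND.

NOT B OR NOT C
De Morgan's: NOT(AND of terms) = OR of negations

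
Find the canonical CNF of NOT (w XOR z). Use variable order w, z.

(w OR NOT z) AND (NOT w OR z)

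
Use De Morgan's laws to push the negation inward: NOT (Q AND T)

NOT Q OR NOT T
De Morgan's: NOT(AND of terms) = OR of negations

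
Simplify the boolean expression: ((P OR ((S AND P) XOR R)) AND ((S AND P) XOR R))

By absorption (E AND (E OR v) = E):
= ((S AND P) XOR R)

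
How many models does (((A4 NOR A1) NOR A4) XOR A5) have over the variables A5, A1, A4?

Satisfying assignments: (0,1,0), (1,0,0), (1,0,1), (1,1,1)
Count: 4 out of 8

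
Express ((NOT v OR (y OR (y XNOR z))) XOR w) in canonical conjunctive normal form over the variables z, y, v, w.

(z OR y OR v OR NOT w) AND (z OR y OR NOT v OR NOT w) AND (z OR NOT y OR v OR NOT w) AND (z OR NOT y OR NOT v OR NOT w) AND (NOT z OR y OR v OR NOT w) AND (NOT z OR y OR NOT v OR w) AND (NOT z OR NOT y OR v OR NOT w) AND (NOT z OR NOT y OR NOT v OR NOT w)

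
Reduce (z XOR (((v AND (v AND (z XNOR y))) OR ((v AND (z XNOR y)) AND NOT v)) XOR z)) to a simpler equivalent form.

By XOR self-cancellation ((E XOR v) XOR v = E) then distribution ((E AND v) OR (E AND NOT v) = E):
= (v AND (z XNOR y))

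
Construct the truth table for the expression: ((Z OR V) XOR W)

W | Z | V | Output
------------------
0 | 0 | 0 | 0
0 | 0 | 1 | 1
0 | 1 | 0 | 1
0 | 1 | 1 | 1
1 | 0 | 0 | 1
1 | 0 | 1 | 0
1 | 1 | 0 | 0
1 | 1 | 1 | 0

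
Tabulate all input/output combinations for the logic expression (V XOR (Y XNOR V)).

V | Y | Output
--------------
0 | 0 | 1
0 | 1 | 0
1 | 0 | 1
1 | 1 | 0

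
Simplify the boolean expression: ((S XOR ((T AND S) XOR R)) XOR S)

By XOR self-cancellation ((E XOR v) XOR v = E):
= ((T AND S) XOR R)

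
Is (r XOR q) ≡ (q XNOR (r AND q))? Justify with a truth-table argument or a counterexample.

No. Counterexample: with q=0, r=0, Expression 1 = 0 but Expression 2 = 1.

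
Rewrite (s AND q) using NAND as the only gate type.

((s NAND q) NAND (s NAND q))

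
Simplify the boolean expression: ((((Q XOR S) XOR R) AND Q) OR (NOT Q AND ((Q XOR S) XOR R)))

By distribution ((E AND v) OR (E AND NOT v) = E):
= ((Q XOR S) XOR R)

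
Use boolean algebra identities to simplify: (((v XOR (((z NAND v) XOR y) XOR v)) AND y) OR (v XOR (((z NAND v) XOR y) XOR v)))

By absorption (E OR (E AND v) = E) then XOR self-cancellation ((E XOR v) XOR v = E):
= ((z NAND v) XOR y)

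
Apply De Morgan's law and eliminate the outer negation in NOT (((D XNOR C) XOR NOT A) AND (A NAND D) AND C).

NOT ((D XNOR C) XOR NOT A) OR NOT (A NAND D) OR NOT C
De Morgan's: NOT(AND of terms) = OR of negations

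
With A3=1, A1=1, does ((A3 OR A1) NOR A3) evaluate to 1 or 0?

Substituting: ((1 OR 1) NOR 1)
= 0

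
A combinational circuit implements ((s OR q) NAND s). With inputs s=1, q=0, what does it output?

Substituting: ((1 OR 0) NAND 1)
= 0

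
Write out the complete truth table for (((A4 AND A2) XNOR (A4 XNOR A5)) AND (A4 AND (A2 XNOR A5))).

A2 | A4 | A5 | Output
---------------------
0 | 0 | 0 | 0
0 | 0 | 1 | 0
0 | 1 | 0 | 1
0 | 1 | 1 | 0
1 | 0 | 0 | 0
1 | 0 | 1 | 0
1 | 1 | 0 | 0
1 | 1 | 1 | 1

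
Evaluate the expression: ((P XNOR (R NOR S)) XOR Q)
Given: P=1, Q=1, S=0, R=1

Substituting: ((1 XNOR (1 NOR 0)) XOR 1)
= 1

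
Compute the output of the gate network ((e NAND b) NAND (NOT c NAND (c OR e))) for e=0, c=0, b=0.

Substituting: ((0 NAND 0) NAND (NOT 0 NAND (0 OR 0)))
= 0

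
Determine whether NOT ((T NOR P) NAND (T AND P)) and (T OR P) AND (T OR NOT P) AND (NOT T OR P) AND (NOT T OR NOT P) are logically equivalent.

Yes, they are equivalent — the two output columns agree on all 4 assignments:
T | P | Expression 1 | Expression 2
-----------------------------------
0 | 0 | 0 | 0
0 | 1 | 0 | 0
1 | 0 | 0 | 0
1 | 1 | 0 | 0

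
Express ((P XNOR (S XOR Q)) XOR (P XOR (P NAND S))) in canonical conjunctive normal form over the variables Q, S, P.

(Q OR S OR P) AND (Q OR S OR NOT P) AND (Q OR NOT S OR NOT P) AND (NOT Q OR NOT S OR P)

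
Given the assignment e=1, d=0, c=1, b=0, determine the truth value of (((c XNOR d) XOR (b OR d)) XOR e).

Substituting: (((1 XNOR 0) XOR (0 OR 0)) XOR 1)
= 1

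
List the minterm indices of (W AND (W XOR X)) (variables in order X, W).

Σm(1) = (NOT X AND W)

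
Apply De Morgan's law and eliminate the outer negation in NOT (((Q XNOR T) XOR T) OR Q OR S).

NOT ((Q XNOR T) XOR T) AND NOT Q AND NOT S
De Morgan's: NOT(OR of terms) = AND of negations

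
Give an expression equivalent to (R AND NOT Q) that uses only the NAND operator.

((R NAND (Q NAND Q)) NAND (R NAND (Q NAND Q)))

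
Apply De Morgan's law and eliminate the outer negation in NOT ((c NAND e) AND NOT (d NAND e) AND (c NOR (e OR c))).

NOT (c NAND e) OR (d NAND e) OR NOT (c NOR (e OR c))
De Morgan's: NOT(AND of terms) = OR of negations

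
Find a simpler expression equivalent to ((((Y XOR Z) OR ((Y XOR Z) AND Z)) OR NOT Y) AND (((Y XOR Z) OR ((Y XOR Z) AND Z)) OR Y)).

By distribution ((E OR v) AND (E OR NOT v) = E) then absorption (E OR (E AND v) = E):
= (Y XOR Z)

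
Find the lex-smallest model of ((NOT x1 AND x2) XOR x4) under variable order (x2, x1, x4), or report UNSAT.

x2=0, x1=0, x4=1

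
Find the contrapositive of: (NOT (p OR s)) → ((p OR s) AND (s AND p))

Contrapositive: NOT ((p OR s) AND (s AND p)) → (p OR s)
Note: A statement and its contrapositive are logically equivalent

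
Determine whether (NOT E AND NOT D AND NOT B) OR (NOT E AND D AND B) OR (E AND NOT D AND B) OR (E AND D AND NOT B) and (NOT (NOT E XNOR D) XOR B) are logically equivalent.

Yes, they are equivalent — the two output columns agree on all 8 assignments:
E | D | B | Expression 1 | Expression 2
---------------------------------------
0 | 0 | 0 | 1 | 1
0 | 0 | 1 | 0 | 0
0 | 1 | 0 | 0 | 0
0 | 1 | 1 | 1 | 1
1 | 0 | 0 | 0 | 0
1 | 0 | 1 | 1 | 1
1 | 1 | 0 | 1 | 1
1 | 1 | 1 | 0 | 0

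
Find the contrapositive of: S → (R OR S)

Contrapositive: NOT (R OR S) → NOT S
Note: A statement and its contrapositive are logically equivalent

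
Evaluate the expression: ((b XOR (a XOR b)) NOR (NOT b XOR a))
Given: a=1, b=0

Substituting: ((0 XOR (1 XOR 0)) NOR (NOT 0 XOR 1))
= 0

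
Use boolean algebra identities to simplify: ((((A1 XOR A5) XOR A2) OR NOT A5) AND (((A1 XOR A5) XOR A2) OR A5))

By distribution ((E OR v) AND (E OR NOT v) = E):
= ((A1 XOR A5) XOR A2)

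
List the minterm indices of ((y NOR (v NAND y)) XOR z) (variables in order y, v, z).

Σm(1, 3, 5, 7) = (NOT y AND NOT v AND z) OR (NOT y AND v AND z) OR (y AND NOT v AND z) OR (y AND v AND z)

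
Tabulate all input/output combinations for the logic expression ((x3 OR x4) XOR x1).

x4 | x3 | x1 | Output
---------------------
0 | 0 | 0 | 0
0 | 0 | 1 | 1
0 | 1 | 0 | 1
0 | 1 | 1 | 0
1 | 0 | 0 | 1
1 | 0 | 1 | 0
1 | 1 | 0 | 1
1 | 1 | 1 | 0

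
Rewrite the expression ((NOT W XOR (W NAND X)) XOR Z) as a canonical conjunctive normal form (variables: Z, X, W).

(Z OR X OR W) AND (Z OR NOT X OR W) AND (Z OR NOT X OR NOT W) AND (NOT Z OR X OR NOT W)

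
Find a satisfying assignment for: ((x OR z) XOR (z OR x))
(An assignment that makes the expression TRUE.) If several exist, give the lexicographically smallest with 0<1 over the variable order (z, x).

UNSATISFIABLE - no assignment makes this expression true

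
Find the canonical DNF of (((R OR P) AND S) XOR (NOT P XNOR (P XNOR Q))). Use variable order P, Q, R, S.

(NOT P AND NOT Q AND NOT R AND NOT S) OR (NOT P AND NOT Q AND NOT R AND S) OR (NOT P AND NOT Q AND R AND NOT S) OR (NOT P AND Q AND R AND S) OR (P AND NOT Q AND NOT R AND NOT S) OR (P AND NOT Q AND R AND NOT S) OR (P AND Q AND NOT R AND S) OR (P AND Q AND R AND S)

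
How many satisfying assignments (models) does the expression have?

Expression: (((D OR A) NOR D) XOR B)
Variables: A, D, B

Satisfying assignments: (0,0,0), (0,1,1), (1,0,1), (1,1,1)
Count: 4 out of 8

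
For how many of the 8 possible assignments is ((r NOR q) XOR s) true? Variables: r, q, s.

Satisfying assignments: (0,0,0), (0,1,1), (1,0,1), (1,1,1)
Count: 4 out of 8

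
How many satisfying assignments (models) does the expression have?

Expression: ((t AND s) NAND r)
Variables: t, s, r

Satisfying assignments: (0,0,0), (0,0,1), (0,1,0), (0,1,1), (1,0,0), (1,0,1), (1,1,0)
Count: 7 out of 8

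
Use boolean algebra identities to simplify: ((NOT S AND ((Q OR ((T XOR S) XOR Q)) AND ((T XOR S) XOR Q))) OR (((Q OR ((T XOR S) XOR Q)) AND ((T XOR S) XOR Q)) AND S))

By distribution ((E AND v) OR (E AND NOT v) = E) then absorption (E AND (E OR v) = E):
= ((T XOR S) XOR Q)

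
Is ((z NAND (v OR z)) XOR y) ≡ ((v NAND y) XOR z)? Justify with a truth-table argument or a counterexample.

No. Counterexample: with z=0, y=1, v=0, Expression 1 = 0 but Expression 2 = 1.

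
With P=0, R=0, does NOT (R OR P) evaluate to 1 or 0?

Substituting: NOT (0 OR 0)
= 1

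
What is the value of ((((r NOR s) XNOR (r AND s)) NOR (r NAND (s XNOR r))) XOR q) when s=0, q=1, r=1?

Substituting: ((((1 NOR 0) XNOR (1 AND 0)) NOR (1 NAND (0 XNOR 1))) XOR 1)
= 1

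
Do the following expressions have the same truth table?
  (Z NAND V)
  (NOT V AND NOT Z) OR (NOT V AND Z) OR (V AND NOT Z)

Yes, they are equivalent — the two output columns agree on all 4 assignments:
V | Z | Expression 1 | Expression 2
-----------------------------------
0 | 0 | 1 | 1
0 | 1 | 1 | 1
1 | 0 | 1 | 1
1 | 1 | 0 | 0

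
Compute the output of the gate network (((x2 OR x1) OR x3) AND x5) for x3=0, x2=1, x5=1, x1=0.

Substituting: (((1 OR 0) OR 0) AND 1)
= 1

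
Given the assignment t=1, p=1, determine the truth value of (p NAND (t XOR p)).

Substituting: (1 NAND (1 XOR 1))
= 1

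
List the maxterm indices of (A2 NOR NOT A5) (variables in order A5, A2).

ΠM(0, 1, 3) = (A5 OR A2) AND (A5 OR NOT A2) AND (NOT A5 OR NOT A2)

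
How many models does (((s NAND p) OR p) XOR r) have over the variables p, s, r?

Satisfying assignments: (0,0,0), (0,1,0), (1,0,0), (1,1,0)
Count: 4 out of 8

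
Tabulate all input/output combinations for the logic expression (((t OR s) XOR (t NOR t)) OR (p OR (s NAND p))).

s | t | p | Output
------------------
0 | 0 | 0 | 1
0 | 0 | 1 | 1
0 | 1 | 0 | 1
0 | 1 | 1 | 1
1 | 0 | 0 | 1
1 | 0 | 1 | 1
1 | 1 | 0 | 1
1 | 1 | 1 | 1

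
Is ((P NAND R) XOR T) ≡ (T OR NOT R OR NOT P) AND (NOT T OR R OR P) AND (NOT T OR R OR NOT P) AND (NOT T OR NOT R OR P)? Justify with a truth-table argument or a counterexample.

Yes, they are equivalent — the two output columns agree on all 8 assignments:
T | R | P | Expression 1 | Expression 2
---------------------------------------
0 | 0 | 0 | 1 | 1
0 | 0 | 1 | 1 | 1
0 | 1 | 0 | 1 | 1
0 | 1 | 1 | 0 | 0
1 | 0 | 0 | 0 | 0
1 | 0 | 1 | 0 | 0
1 | 1 | 0 | 0 | 0
1 | 1 | 1 | 1 | 1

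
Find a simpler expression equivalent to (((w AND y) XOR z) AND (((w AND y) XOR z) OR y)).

By absorption (E AND (E OR v) = E):
= ((w AND y) XOR z)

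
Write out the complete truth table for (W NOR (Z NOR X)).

Z | W | X | Output
------------------
0 | 0 | 0 | 0
0 | 0 | 1 | 1
0 | 1 | 0 | 0
0 | 1 | 1 | 0
1 | 0 | 0 | 1
1 | 0 | 1 | 1
1 | 1 | 0 | 0
1 | 1 | 1 | 0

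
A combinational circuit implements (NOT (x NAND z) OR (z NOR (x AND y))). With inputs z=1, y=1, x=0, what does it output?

Substituting: (NOT (0 NAND 1) OR (1 NOR (0 AND 1)))
= 0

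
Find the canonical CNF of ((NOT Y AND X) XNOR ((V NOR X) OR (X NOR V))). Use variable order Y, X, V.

(Y OR X OR V) AND (Y OR NOT X OR V) AND (Y OR NOT X OR NOT V) AND (NOT Y OR X OR V)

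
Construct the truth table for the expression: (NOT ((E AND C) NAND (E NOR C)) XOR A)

E | C | A | Output
------------------
0 | 0 | 0 | 0
0 | 0 | 1 | 1
0 | 1 | 0 | 0
0 | 1 | 1 | 1
1 | 0 | 0 | 0
1 | 0 | 1 | 1
1 | 1 | 0 | 0
1 | 1 | 1 | 1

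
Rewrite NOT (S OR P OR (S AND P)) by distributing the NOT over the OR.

NOT S AND NOT P AND NOT (S AND P)
De Morgan's: NOT(OR of terms) = AND of negations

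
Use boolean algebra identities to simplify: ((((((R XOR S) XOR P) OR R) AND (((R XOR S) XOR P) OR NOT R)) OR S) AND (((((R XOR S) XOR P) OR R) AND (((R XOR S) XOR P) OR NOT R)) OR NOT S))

By distribution ((E OR v) AND (E OR NOT v) = E) then distribution ((E OR v) AND (E OR NOT v) = E):
= ((R XOR S) XOR P)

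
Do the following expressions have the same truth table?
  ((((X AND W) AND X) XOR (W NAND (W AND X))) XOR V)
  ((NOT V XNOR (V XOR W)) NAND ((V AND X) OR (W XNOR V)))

No. Counterexample: with X=0, V=1, W=0, Expression 1 = 0 but Expression 2 = 1.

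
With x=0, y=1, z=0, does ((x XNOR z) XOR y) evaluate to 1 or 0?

Substituting: ((0 XNOR 0) XOR 1)
= 0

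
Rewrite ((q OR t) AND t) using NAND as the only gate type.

((((q NAND q) NAND (t NAND t)) NAND t) NAND (((q NAND q) NAND (t NAND t)) NAND t))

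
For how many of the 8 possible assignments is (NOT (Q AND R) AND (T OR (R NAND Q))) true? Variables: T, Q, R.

Satisfying assignments: (0,0,0), (0,0,1), (0,1,0), (1,0,0), (1,0,1), (1,1,0)
Count: 6 out of 8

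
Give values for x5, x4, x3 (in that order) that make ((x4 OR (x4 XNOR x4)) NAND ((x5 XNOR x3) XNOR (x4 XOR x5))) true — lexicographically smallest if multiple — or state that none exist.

x5=0, x4=0, x3=0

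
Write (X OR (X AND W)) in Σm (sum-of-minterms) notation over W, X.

Σm(1, 3) = (NOT W AND X) OR (W AND X)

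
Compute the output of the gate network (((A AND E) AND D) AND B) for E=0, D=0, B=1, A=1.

Substituting: (((1 AND 0) AND 0) AND 1)
= 0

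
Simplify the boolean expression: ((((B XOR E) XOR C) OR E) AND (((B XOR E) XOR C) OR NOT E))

By distribution ((E OR v) AND (E OR NOT v) = E):
= ((B XOR E) XOR C)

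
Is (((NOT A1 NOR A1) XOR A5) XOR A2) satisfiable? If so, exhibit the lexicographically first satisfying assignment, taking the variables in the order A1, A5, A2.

A1=0, A5=0, A2=1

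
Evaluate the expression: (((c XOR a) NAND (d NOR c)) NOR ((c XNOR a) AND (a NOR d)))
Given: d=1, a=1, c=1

Substituting: (((1 XOR 1) NAND (1 NOR 1)) NOR ((1 XNOR 1) AND (1 NOR 1)))
= 0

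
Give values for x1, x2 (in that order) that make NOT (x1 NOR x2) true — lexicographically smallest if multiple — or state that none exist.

x1=0, x2=1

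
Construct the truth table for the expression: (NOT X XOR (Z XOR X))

Z | X | Output
--------------
0 | 0 | 1
0 | 1 | 1
1 | 0 | 0
1 | 1 | 0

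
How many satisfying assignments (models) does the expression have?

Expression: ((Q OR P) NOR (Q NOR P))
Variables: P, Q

No assignment satisfies the expression.
Count: 0 out of 4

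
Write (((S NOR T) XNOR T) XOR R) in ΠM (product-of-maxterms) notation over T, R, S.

ΠM(0, 3, 4, 5) = (T OR R OR S) AND (T OR NOT R OR NOT S) AND (NOT T OR R OR S) AND (NOT T OR R OR NOT S)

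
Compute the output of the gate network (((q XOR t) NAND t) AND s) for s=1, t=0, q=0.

Substituting: (((0 XOR 0) NAND 0) AND 1)
= 1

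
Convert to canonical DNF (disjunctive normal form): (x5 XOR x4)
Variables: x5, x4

(NOT x5 AND x4) OR (x5 AND NOT x4)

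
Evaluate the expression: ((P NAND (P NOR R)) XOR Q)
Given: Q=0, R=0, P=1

Substituting: ((1 NAND (1 NOR 0)) XOR 0)
= 1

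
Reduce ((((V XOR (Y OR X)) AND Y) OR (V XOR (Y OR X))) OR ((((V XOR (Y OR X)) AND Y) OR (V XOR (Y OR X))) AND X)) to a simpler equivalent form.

By absorption (E OR (E AND v) = E) then absorption (E OR (E AND v) = E):
= (V XOR (Y OR X))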